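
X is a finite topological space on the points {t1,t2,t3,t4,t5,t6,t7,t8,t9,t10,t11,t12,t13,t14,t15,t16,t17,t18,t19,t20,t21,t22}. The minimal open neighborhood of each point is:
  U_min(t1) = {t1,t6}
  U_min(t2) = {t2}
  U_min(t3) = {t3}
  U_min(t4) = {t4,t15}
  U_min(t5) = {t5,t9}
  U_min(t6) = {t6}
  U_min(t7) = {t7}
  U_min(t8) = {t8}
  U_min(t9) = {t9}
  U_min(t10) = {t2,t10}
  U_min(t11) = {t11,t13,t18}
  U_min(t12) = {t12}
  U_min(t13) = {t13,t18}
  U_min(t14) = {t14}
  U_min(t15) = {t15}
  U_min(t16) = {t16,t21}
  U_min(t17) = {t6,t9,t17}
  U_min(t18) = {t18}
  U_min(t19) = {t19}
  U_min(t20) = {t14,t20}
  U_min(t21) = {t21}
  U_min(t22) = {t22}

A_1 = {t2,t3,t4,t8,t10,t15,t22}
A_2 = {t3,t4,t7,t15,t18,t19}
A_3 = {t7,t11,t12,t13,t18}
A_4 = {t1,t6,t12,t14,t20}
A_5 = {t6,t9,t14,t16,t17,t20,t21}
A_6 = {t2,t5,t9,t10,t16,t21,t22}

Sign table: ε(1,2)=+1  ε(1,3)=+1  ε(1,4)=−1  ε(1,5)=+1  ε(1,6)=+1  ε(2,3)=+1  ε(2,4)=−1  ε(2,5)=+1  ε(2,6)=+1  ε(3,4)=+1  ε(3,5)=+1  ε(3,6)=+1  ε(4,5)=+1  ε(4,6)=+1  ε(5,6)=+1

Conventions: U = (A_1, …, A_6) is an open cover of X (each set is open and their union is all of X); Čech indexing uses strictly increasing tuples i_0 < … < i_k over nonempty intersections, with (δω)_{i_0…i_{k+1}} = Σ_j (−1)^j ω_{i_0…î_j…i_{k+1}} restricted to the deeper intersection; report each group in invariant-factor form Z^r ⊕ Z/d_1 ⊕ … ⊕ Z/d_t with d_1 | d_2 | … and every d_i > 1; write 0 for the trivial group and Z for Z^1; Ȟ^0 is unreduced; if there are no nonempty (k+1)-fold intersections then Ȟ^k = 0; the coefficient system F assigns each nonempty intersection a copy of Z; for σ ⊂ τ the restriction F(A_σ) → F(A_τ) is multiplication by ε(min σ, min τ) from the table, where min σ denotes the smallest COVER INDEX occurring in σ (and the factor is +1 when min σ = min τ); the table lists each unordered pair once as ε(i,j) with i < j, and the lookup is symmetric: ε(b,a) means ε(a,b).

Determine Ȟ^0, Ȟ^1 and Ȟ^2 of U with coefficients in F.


nerve of the cover:
  A12={t3,t4,t15} A16={t2,t10,t22} A23={t7,t18} A34={t12} A45={t6,t14,t20} A56={t9,t16,t21}
C dims 6,6; δ0: rk 5, SNF 1^5
Ȟ^0 = (6 − 5) − 0 = 1, so Ȟ^0 ≅ Z
Ȟ^1 = (6 − 0) − 5 = 1, so Ȟ^1 ≅ Z
Ȟ^2 = (0 − 0) − 0 = 0, so Ȟ^2 ≅ 0

Ȟ^0 = Z, Ȟ^1 = Z, Ȟ^2 = 0


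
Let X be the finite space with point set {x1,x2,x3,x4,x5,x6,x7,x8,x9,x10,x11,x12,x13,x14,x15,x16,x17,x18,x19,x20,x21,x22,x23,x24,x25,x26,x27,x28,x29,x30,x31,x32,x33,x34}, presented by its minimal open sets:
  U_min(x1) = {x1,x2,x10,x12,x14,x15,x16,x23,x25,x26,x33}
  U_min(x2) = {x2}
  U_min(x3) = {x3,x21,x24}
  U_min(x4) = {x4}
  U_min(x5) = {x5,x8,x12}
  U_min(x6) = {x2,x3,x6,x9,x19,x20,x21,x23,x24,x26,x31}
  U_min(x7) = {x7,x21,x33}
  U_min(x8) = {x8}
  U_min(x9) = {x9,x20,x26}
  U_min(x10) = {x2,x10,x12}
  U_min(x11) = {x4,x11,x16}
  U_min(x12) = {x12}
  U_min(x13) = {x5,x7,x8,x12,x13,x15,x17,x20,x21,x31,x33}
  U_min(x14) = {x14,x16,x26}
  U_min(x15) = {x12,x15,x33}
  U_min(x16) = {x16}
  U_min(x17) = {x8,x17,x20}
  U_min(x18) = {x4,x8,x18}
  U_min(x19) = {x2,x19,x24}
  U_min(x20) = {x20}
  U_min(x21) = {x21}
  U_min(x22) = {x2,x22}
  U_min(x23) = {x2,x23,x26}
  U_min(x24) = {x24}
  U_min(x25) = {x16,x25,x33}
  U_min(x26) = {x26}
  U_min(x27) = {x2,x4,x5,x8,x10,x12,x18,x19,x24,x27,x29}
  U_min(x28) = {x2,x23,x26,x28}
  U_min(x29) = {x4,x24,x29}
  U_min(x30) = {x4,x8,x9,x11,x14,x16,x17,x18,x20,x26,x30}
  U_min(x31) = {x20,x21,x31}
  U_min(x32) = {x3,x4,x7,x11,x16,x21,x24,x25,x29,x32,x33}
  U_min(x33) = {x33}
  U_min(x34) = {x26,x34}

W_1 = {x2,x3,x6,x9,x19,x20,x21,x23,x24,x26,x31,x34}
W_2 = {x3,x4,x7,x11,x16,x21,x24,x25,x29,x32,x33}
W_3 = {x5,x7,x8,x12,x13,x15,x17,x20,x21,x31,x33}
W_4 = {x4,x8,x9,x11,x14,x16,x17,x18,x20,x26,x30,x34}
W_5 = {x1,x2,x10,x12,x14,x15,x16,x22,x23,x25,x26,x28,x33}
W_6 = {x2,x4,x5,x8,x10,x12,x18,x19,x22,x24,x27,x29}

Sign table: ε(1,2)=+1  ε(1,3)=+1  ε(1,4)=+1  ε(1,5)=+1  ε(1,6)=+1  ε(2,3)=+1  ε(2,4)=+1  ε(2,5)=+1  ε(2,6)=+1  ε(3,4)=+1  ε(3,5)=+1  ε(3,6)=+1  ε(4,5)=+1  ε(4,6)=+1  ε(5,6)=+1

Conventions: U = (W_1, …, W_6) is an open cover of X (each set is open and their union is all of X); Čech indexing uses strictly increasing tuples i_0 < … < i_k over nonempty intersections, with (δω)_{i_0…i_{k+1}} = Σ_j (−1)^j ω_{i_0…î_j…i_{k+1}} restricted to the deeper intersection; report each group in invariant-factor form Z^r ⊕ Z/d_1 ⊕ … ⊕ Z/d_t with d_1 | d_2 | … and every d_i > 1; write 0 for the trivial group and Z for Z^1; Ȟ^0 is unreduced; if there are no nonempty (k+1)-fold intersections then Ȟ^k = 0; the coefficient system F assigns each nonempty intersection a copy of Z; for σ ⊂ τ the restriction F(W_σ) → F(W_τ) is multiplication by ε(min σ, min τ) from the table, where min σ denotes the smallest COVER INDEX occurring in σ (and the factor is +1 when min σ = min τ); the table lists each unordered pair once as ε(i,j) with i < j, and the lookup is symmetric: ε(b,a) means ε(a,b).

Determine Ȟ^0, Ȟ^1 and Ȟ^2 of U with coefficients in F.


Ȟ^0 ≅ Z,  Ȟ^1 ≅ 0,  Ȟ^2 ≅ Z/2

cover nerve:
  W12={x3,x21,x24} W13={x20,x21,x31} W14={x9,x20,x26,x34} W15={x2,x23,x26} W16={x2,x19,x24} W23={x7,x21,x33} W24={x4,x11,x16} W25={x16,x25,x33} W26={x4,x24,x29} W34={x8,x17,x20} W35={x12,x15,x33} W36={x5,x8,x12} W45={x14,x16,x26} W46={x4,x8,x18} W56={x2,x10,x12,x22}
  W123={x21} W126={x24} W134={x20} W145={x26} W156={x2} W235={x33} W245={x16} W246={x4} W346={x8} W356={x12}
C dims 6,15,10; δ0: rk 5, SNF 1^5; δ1: rk 10, SNF 1^9·2
Ȟ^0: (6−5)−0=1 ⇒ Z
Ȟ^1: (15−10)−5=0 ⇒ 0
Ȟ^2: (10−0)−10=0 plus torsion [2] ⇒ Z/2


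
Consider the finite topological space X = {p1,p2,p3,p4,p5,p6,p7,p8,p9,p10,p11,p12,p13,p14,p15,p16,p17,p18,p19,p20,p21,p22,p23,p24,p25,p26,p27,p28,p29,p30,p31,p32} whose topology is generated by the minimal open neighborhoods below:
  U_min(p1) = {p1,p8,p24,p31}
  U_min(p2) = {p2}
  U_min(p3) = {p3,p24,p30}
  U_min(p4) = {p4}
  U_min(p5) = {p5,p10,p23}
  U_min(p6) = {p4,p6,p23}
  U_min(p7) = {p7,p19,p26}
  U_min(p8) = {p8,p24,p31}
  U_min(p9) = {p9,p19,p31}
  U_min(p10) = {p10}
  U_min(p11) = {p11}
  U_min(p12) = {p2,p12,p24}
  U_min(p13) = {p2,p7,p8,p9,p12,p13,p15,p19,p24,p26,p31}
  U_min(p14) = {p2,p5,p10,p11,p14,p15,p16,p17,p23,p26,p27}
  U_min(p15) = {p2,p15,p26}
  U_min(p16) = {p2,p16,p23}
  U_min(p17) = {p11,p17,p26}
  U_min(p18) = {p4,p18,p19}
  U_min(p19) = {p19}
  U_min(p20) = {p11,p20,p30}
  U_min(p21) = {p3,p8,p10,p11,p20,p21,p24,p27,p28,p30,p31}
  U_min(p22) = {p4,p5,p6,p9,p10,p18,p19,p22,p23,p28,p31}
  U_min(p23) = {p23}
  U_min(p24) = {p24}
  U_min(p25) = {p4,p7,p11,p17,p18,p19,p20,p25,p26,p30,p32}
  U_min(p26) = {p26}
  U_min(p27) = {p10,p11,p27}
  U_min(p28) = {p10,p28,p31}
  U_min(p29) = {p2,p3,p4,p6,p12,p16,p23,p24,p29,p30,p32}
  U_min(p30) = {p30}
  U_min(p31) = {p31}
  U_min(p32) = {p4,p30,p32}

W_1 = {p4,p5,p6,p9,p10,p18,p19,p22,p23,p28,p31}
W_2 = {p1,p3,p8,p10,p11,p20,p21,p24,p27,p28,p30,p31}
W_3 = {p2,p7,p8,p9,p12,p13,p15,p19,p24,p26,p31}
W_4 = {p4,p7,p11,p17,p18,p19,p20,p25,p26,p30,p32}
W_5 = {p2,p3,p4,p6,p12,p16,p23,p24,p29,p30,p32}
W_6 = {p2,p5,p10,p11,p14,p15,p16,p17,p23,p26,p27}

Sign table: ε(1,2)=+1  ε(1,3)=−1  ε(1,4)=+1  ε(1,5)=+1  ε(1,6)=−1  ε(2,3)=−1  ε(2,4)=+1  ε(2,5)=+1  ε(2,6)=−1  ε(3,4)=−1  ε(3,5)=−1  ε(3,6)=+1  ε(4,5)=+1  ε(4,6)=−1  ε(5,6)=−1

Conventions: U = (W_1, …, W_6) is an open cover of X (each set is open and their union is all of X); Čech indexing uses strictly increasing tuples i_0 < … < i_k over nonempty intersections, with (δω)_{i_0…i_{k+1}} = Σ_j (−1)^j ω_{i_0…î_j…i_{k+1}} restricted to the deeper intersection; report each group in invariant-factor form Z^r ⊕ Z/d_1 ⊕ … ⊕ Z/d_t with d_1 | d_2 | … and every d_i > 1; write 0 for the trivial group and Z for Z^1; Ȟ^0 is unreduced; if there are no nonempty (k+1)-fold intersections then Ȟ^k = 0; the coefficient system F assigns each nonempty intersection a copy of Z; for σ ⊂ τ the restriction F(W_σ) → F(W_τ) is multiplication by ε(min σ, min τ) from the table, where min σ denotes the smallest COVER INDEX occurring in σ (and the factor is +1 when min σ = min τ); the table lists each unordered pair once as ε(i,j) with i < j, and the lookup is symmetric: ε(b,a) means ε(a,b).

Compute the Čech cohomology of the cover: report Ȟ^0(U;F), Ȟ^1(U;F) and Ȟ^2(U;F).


nonempty intersections:
  W12={p10,p28,p31} W13={p9,p19,p31} W14={p4,p18,p19} W15={p4,p6,p23} W16={p5,p10,p23} W23={p8,p24,p31} W24={p11,p20,p30} W25={p3,p24,p30} W26={p10,p11,p27} W34={p7,p19,p26} W35={p2,p12,p24} W36={p2,p15,p26} W45={p4,p30,p32} W46={p11,p17,p26} W56={p2,p16,p23}
  W123={p31} W126={p10} W134={p19} W145={p4} W156={p23} W235={p24} W245={p30} W246={p11} W346={p26} W356={p2}
C dims 6,15,10; δ0: rk 5, SNF 1^5; δ1: rk 10, SNF 1^9·2
Ȟ^0: (6−5)−0=1 ⇒ Z
Ȟ^1: (15−10)−5=0 ⇒ 0
Ȟ^2: (10−0)−10=0 plus torsion [2] ⇒ Z/2

Ȟ^0 ≅ Z, Ȟ^1 ≅ 0 and Ȟ^2 ≅ Z/2


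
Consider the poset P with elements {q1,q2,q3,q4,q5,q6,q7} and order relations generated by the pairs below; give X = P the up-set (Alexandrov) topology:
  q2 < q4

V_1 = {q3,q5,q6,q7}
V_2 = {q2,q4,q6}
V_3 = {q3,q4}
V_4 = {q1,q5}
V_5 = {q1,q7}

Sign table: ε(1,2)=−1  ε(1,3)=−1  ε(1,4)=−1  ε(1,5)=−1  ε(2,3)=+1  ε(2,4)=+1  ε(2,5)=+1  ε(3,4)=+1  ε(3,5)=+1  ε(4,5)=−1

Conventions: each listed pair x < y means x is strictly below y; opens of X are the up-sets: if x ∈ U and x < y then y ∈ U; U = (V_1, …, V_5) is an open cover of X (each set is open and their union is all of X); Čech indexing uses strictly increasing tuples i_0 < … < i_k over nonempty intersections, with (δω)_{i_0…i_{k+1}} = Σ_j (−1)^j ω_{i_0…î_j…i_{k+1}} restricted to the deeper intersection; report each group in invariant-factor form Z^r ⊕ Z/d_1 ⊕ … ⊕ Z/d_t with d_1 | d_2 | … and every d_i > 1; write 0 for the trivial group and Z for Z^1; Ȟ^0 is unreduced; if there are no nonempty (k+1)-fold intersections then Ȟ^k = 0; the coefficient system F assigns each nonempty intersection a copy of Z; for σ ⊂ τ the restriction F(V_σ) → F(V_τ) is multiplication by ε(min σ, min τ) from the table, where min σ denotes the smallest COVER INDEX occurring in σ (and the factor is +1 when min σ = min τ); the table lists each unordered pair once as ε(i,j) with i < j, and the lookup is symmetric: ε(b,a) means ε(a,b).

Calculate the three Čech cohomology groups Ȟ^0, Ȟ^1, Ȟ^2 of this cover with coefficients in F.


nerve simplices:
  V12={q6} V13={q3} V14={q5} V15={q7} V23={q4} V45={q1}
C dims 5,6; δ0: rk 5, SNF 1^4·2
degree 0: 5−5−0 = 0 → Ȟ^0 ≅ 0
degree 1: 6−0−5 = 1 plus torsion [2] → Ȟ^1 ≅ Z ⊕ Z/2
degree 2: 0−0−0 = 0 → Ȟ^2 ≅ 0

Ȟ^0 ≅ 0,  Ȟ^1 ≅ Z ⊕ Z/2,  Ȟ^2 ≅ 0


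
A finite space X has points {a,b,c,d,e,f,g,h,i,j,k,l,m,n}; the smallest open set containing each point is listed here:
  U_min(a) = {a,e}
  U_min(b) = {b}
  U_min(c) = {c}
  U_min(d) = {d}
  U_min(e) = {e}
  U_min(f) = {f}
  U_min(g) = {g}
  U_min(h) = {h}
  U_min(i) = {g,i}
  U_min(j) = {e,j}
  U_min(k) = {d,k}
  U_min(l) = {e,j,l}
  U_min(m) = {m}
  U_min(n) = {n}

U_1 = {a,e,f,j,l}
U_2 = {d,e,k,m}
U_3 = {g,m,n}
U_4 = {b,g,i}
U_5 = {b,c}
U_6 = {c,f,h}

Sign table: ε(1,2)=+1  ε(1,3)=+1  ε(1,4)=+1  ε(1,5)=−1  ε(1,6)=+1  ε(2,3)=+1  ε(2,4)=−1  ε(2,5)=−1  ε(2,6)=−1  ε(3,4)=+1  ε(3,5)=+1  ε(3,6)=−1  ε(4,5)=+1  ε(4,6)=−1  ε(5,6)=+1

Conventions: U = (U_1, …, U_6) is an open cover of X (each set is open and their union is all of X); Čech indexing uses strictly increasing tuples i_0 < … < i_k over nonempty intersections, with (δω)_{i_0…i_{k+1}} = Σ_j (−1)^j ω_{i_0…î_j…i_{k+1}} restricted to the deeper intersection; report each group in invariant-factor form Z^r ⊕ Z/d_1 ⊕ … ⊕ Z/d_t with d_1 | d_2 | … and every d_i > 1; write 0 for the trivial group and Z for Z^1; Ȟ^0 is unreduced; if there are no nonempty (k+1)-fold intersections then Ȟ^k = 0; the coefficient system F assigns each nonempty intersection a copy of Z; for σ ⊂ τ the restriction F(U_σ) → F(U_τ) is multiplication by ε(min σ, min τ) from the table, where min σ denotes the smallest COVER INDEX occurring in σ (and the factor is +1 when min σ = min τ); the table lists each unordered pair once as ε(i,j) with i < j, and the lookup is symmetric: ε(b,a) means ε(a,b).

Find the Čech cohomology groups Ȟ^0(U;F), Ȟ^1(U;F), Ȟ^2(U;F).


nerve of the cover:
  U12={e} U16={f} U23={m} U34={g} U45={b} U56={c}
C dims 6,6; δ0: rk 5, SNF 1^5
Ȟ^0 = (6 − 5) − 0 = 1, so Ȟ^0 ≅ Z
Ȟ^1 = (6 − 0) − 5 = 1, so Ȟ^1 ≅ Z
Ȟ^2 = (0 − 0) − 0 = 0, so Ȟ^2 ≅ 0

Ȟ^0 = Z,  Ȟ^1 = Z,  Ȟ^2 = 0


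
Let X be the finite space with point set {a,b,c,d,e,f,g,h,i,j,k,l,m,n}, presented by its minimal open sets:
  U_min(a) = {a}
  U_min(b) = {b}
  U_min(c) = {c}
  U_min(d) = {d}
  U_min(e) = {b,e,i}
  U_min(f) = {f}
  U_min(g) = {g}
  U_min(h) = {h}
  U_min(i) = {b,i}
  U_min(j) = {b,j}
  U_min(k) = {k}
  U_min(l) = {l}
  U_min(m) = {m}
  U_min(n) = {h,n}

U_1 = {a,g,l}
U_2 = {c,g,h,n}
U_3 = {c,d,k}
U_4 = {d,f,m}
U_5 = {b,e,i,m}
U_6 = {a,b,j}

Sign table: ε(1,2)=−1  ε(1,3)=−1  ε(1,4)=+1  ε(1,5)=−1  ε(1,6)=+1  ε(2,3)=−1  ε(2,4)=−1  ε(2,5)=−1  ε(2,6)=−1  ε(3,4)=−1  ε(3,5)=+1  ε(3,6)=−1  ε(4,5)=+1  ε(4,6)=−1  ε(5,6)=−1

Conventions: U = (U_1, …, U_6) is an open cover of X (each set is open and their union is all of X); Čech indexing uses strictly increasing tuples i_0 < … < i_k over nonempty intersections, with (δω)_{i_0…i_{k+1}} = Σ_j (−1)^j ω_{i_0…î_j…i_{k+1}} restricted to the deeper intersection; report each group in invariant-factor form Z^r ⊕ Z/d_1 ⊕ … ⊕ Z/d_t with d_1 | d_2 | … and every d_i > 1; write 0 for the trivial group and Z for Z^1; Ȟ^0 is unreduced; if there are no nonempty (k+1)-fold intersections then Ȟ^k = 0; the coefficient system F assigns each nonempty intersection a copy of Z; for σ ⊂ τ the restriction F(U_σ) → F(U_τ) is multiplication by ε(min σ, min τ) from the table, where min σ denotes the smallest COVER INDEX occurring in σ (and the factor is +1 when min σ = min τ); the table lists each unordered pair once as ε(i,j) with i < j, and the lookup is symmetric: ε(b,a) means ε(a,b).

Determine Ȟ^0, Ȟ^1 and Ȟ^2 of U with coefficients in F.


nerve of the cover:
  U12={g} U16={a} U23={c} U34={d} U45={m} U56={b}
C dims 6,6; δ0: rk 5, SNF 1^5
Ȟ^0 = (6 − 5) − 0 = 1, so Ȟ^0 ≅ Z
Ȟ^1 = (6 − 0) − 5 = 1, so Ȟ^1 ≅ Z
Ȟ^2 = (0 − 0) − 0 = 0, so Ȟ^2 ≅ 0

Ȟ^0 = Z, Ȟ^1 = Z, Ȟ^2 = 0


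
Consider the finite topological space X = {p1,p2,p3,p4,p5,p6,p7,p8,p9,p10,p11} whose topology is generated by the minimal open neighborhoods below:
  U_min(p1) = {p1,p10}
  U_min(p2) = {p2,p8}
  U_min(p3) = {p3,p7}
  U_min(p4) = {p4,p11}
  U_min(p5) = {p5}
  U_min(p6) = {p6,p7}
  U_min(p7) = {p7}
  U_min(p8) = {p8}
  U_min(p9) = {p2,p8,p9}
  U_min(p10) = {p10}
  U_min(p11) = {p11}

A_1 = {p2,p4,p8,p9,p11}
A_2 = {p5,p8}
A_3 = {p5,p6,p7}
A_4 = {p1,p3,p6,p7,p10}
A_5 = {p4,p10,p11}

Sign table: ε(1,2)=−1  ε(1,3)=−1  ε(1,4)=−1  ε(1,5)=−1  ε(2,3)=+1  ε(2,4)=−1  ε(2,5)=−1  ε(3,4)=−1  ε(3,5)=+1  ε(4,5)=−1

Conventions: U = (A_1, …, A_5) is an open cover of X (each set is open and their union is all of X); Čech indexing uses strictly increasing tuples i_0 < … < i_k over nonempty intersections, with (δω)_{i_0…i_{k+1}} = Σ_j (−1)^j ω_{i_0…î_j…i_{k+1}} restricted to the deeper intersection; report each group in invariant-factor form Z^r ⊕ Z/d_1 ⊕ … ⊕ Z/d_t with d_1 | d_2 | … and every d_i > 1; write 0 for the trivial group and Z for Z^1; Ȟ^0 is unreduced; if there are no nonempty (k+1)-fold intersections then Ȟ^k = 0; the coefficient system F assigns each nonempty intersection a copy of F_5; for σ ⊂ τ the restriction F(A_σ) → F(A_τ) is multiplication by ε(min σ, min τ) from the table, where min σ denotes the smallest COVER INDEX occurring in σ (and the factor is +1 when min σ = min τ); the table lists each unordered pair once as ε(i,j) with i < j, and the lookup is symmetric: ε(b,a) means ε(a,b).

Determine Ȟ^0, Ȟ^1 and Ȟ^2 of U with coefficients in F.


Ȟ^0(U;F) ≅ Z/5,  Ȟ^1(U;F) ≅ Z/5,  Ȟ^2(U;F) ≅ 0

intersection data:
  A12={p8} A15={p4,p11} A23={p5} A34={p6,p7} A45={p10}
C dims 5,5; δ0: rk_F5 4
Ȟ^0 = (5 − 4) − 0 = 1, so Ȟ^0 ≅ Z/5
Ȟ^1 = (5 − 0) − 4 = 1, so Ȟ^1 ≅ Z/5
Ȟ^2 = (0 − 0) − 0 = 0, so Ȟ^2 ≅ 0


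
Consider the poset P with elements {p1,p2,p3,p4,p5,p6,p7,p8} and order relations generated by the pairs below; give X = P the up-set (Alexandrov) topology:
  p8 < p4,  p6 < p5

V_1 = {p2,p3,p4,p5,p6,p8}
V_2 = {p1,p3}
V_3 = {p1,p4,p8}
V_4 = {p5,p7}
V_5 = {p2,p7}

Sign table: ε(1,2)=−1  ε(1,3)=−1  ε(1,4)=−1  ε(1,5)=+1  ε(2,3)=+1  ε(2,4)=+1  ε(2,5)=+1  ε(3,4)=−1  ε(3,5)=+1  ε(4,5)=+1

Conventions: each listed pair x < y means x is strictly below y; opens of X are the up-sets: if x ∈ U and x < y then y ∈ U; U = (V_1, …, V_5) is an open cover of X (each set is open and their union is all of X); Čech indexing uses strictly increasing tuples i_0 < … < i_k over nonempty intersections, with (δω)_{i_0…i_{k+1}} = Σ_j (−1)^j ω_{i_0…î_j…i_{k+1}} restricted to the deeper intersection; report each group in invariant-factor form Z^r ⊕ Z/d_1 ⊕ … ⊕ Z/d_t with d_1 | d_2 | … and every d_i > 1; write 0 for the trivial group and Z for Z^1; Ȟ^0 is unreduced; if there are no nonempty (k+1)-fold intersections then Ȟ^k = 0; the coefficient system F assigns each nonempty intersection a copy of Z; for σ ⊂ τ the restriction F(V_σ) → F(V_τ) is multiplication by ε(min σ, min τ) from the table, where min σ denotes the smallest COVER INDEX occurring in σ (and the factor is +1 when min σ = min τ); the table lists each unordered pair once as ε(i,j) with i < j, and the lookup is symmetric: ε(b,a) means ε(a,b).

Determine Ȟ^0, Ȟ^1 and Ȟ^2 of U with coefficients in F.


nonempty overlaps:
  V12={p3} V13={p4,p8} V14={p5} V15={p2} V23={p1} V45={p7}
C dims 5,6; δ0: rk 5, SNF 1^4·2
degree 0: 5−5−0 = 0 → Ȟ^0 ≅ 0
degree 1: 6−0−5 = 1 plus torsion [2] → Ȟ^1 ≅ Z ⊕ Z/2
degree 2: 0−0−0 = 0 → Ȟ^2 ≅ 0

Ȟ^0 ≅ 0, Ȟ^1 ≅ Z ⊕ Z/2 and Ȟ^2 ≅ 0


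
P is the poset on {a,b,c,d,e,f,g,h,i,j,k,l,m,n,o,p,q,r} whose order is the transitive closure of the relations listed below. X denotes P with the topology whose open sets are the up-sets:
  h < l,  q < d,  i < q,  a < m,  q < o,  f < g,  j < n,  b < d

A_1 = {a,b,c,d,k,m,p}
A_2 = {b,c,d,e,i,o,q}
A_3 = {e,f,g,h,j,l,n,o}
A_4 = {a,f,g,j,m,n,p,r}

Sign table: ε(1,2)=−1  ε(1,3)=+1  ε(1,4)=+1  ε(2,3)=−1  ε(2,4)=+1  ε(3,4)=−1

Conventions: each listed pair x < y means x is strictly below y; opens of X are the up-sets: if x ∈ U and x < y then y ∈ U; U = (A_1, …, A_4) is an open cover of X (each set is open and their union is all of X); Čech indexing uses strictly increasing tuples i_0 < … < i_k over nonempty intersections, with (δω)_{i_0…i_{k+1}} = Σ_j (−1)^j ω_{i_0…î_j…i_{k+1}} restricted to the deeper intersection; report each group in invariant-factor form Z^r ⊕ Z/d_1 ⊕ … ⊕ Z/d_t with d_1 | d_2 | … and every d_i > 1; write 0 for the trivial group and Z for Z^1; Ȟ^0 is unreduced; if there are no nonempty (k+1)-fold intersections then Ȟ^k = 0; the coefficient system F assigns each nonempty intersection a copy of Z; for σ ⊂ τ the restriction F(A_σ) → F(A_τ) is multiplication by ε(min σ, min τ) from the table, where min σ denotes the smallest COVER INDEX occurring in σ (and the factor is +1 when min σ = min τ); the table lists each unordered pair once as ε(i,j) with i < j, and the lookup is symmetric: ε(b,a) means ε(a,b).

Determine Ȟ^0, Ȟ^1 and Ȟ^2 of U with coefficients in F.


nonempty intersections:
  A12={b,c,d} A14={a,m,p} A23={e,o} A34={f,g,j,n}
C dims 4,4; δ0: rk 4, SNF 1^3·2
Ȟ^0: (4−4)−0=0 ⇒ 0
Ȟ^1: (4−0)−4=0 plus torsion [2] ⇒ Z/2
Ȟ^2: (0−0)−0=0 ⇒ 0

Ȟ^0(U;F) ≅ 0,  Ȟ^1(U;F) ≅ Z/2,  Ȟ^2(U;F) ≅ 0


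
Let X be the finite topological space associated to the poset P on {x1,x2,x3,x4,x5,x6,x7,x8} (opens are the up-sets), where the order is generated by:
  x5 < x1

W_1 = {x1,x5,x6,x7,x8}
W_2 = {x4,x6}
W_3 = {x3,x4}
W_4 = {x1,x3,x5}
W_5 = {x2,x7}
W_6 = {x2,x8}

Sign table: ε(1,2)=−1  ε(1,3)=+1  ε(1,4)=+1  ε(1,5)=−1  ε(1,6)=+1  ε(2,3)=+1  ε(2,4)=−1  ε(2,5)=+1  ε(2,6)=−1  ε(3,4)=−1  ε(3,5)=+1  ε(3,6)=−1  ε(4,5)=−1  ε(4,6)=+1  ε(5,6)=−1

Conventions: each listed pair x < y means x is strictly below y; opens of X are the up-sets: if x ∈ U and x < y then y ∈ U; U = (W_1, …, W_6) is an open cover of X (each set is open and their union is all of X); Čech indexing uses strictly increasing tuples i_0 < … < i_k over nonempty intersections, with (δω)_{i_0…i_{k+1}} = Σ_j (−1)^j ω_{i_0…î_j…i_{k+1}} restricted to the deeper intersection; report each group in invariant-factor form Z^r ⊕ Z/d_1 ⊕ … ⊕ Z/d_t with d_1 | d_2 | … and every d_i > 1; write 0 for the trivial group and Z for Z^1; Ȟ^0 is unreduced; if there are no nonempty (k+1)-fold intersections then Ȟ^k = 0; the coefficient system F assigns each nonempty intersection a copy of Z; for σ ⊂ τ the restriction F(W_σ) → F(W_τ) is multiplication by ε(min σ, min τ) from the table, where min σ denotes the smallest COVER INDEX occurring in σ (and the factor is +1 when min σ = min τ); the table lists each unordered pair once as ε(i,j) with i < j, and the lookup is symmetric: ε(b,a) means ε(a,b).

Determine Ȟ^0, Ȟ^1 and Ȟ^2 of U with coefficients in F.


nerve of the cover:
  W12={x6} W14={x1,x5} W15={x7} W16={x8} W23={x4} W34={x3} W56={x2}
C dims 6,7; δ0: rk 5, SNF 1^5
Ȟ^0 = (6 − 5) − 0 = 1, so Ȟ^0 ≅ Z
Ȟ^1 = (7 − 0) − 5 = 2, so Ȟ^1 ≅ Z^2
Ȟ^2 = (0 − 0) − 0 = 0, so Ȟ^2 ≅ 0

Ȟ^0 ≅ Z, Ȟ^1 ≅ Z^2, Ȟ^2 ≅ 0


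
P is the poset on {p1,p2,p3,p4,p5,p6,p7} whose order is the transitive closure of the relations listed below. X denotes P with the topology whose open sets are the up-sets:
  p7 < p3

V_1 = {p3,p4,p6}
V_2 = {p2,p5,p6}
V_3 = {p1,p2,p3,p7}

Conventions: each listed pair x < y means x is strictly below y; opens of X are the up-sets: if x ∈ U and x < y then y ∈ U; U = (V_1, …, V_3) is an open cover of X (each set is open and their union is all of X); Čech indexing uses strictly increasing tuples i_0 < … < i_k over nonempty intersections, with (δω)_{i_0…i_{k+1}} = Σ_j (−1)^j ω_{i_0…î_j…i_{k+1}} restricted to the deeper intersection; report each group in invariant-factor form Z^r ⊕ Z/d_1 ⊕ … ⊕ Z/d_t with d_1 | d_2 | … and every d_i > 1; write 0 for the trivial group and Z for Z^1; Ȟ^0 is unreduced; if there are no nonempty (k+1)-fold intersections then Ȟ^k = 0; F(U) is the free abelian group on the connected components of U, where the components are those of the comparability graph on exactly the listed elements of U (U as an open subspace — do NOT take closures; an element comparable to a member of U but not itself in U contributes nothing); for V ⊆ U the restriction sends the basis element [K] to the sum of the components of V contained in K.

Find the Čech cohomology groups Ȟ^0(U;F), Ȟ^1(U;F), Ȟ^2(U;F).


Ȟ^0(U;F) ≅ Z^6,  Ȟ^1(U;F) ≅ 0,  Ȟ^2(U;F) ≅ 0

nonempty intersections:
  V12={p6} V13={p3} V23={p2}
components per intersection:
  V1: {p3} {p4} {p6}
  V2: {p2} {p5} {p6}
  V3: {p1} {p2} {p3,p7}
  V12: {p6}
  V13: {p3}
  V23: {p2}
C dims 9,3; δ0: rk 3, SNF 1^3
Ȟ^0: (9−3)−0=6 ⇒ Z^6
Ȟ^1: (3−0)−3=0 ⇒ 0
Ȟ^2: (0−0)−0=0 ⇒ 0


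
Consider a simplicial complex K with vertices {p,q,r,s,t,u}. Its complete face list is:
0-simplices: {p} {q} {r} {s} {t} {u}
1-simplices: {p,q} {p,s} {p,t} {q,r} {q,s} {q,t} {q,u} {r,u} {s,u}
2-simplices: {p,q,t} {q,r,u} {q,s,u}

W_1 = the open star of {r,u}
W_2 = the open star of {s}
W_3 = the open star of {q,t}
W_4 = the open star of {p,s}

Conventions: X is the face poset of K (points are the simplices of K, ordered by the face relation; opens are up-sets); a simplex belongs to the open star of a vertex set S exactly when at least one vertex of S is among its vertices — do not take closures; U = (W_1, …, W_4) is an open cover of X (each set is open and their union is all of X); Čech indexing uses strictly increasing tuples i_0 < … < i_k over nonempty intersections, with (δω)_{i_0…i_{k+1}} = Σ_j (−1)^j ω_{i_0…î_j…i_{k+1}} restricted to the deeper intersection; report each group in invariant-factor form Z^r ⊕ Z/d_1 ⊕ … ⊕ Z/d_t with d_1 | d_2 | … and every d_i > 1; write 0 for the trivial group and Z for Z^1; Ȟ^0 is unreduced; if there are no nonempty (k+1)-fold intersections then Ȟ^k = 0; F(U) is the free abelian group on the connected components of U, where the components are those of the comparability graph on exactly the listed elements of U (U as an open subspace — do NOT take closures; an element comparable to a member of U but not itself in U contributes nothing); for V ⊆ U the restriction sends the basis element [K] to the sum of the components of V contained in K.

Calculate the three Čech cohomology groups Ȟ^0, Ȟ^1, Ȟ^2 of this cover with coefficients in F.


intersection data:
  W1={{r},{u},{q,r},{q,u},{r,u},{s,u},{q,r,u},{q,s,u}} W2={{s},{p,s},{q,s},{s,u},{q,s,u}} W3={{q},{t},{p,q},{p,t},{q,r},{q,s},{q,t},{q,u},{p,q,t},{q,r,u},{q,s,u}} W4={{p},{s},{p,q},{p,s},{p,t},{q,s},{s,u},{p,q,t},{q,s,u}}
  W12={{s,u},{q,s,u}} W13={{q,r},{q,u},{q,r,u},{q,s,u}} W14={{s,u},{q,s,u}} W23={{q,s},{q,s,u}} W24={{s},{p,s},{q,s},{s,u},{q,s,u}} W34={{p,q},{p,t},{q,s},{p,q,t},{q,s,u}}
  W123={{q,s,u}} W124={{s,u},{q,s,u}} W134={{q,s,u}} W234={{q,s},{q,s,u}}
  W1234={{q,s,u}}
components per intersection:
  W1: {{r},{u},{q,r},{q,u},{r,u},{s,u},{q,r,u},{q,s,u}}
  W2: {{s},{p,s},{q,s},{s,u},{q,s,u}}
  W3: {{q},{t},{p,q},{p,t},{q,r},{q,s},{q,t},{q,u},{p,q,t},{q,r,u},{q,s,u}}
  W4: {{p},{s},{p,q},{p,s},{p,t},{q,s},{s,u},{p,q,t},{q,s,u}}
  W12: {{s,u},{q,s,u}}
  W13: {{q,r},{q,u},{q,r,u},{q,s,u}}
  W14: {{s,u},{q,s,u}}
  W23: {{q,s},{q,s,u}}
  W24: {{s},{p,s},{q,s},{s,u},{q,s,u}}
  W34: {{p,q},{p,t},{p,q,t}} {{q,s},{q,s,u}}
  W123: {{q,s,u}}
  W124: {{s,u},{q,s,u}}
  W134: {{q,s,u}}
  W234: {{q,s},{q,s,u}}
  W1234: {{q,s,u}}
C dims 4,7,4,1; δ0: rk 3, SNF 1^3; δ1: rk 3, SNF 1^3; δ2: rk 1, SNF 1^1
Ȟ^0 = (4 − 3) − 0 = 1, so Ȟ^0 ≅ Z
Ȟ^1 = (7 − 3) − 3 = 1, so Ȟ^1 ≅ Z
Ȟ^2 = (4 − 1) − 3 = 0, so Ȟ^2 ≅ 0

Ȟ^0 = Z,  Ȟ^1 = Z,  Ȟ^2 = 0


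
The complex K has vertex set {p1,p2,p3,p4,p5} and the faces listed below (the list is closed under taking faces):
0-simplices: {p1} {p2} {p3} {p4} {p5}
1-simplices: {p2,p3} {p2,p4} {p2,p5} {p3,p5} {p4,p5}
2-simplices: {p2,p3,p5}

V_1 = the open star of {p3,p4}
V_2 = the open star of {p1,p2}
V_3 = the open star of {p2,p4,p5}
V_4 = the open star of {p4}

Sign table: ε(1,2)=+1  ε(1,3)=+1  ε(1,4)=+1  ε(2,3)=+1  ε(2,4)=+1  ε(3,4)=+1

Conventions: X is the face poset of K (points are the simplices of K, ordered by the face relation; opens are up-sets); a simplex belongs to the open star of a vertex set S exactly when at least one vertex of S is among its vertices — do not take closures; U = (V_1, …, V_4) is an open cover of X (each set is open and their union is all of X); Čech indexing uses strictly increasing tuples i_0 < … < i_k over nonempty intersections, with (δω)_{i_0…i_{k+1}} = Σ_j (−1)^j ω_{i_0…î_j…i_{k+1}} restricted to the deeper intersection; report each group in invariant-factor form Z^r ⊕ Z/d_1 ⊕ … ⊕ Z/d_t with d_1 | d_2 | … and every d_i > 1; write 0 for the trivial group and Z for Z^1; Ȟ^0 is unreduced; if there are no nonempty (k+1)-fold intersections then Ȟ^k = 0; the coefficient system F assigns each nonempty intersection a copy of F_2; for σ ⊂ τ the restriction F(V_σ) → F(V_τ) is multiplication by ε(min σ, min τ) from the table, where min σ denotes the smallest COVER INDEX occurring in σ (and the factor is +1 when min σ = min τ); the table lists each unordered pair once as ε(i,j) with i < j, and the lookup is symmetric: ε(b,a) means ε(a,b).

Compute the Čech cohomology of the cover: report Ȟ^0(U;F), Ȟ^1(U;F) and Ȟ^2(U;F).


nonempty intersections:
  V1={{p3},{p4},{p2,p3},{p2,p4},{p3,p5},{p4,p5},{p2,p3,p5}} V2={{p1},{p2},{p2,p3},{p2,p4},{p2,p5},{p2,p3,p5}} V3={{p2},{p4},{p5},{p2,p3},{p2,p4},{p2,p5},{p3,p5},{p4,p5},{p2,p3,p5}} V4={{p4},{p2,p4},{p4,p5}}
  V12={{p2,p3},{p2,p4},{p2,p3,p5}} V13={{p4},{p2,p3},{p2,p4},{p3,p5},{p4,p5},{p2,p3,p5}} V14={{p4},{p2,p4},{p4,p5}} V23={{p2},{p2,p3},{p2,p4},{p2,p5},{p2,p3,p5}} V24={{p2,p4}} V34={{p4},{p2,p4},{p4,p5}}
  V123={{p2,p3},{p2,p4},{p2,p3,p5}} V124={{p2,p4}} V134={{p4},{p2,p4},{p4,p5}} V234={{p2,p4}}
  V1234={{p2,p4}}
C dims 4,6,4,1; δ0: rk_F2 3; δ1: rk_F2 3; δ2: rk_F2 1
Ȟ^0: (4−3)−0=1 ⇒ Z/2
Ȟ^1: (6−3)−3=0 ⇒ 0
Ȟ^2: (4−1)−3=0 ⇒ 0

Ȟ^0 = Z/2, Ȟ^1 = 0, Ȟ^2 = 0


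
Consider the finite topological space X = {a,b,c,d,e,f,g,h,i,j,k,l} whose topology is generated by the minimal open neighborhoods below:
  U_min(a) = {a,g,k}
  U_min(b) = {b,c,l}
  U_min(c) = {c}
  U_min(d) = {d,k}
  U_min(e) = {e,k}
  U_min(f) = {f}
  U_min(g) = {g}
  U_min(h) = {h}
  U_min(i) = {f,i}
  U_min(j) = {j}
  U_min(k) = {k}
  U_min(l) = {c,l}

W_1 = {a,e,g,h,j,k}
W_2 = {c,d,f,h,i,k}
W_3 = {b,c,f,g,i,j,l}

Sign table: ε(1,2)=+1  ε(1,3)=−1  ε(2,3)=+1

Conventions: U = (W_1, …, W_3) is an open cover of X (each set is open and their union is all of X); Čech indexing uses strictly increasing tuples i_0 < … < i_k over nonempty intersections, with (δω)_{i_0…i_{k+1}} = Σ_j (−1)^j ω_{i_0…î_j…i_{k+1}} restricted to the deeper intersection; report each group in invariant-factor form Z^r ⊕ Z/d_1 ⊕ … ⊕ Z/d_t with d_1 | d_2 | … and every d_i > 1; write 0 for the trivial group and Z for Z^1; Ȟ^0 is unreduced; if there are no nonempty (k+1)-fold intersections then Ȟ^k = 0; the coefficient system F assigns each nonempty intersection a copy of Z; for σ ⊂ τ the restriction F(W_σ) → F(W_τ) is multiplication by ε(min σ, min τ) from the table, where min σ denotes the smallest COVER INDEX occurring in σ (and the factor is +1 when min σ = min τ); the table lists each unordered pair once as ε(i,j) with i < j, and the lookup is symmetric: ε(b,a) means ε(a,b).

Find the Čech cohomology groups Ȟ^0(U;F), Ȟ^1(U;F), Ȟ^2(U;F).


cover nerve:
  W12={h,k} W13={g,j} W23={c,f,i}
C dims 3,3; δ0: rk 3, SNF 1^2·2
Ȟ^0: (3−3)−0=0 ⇒ 0
Ȟ^1: (3−0)−3=0 plus torsion [2] ⇒ Z/2
Ȟ^2: (0−0)−0=0 ⇒ 0

Ȟ^0 = 0, Ȟ^1 = Z/2 and Ȟ^2 = 0


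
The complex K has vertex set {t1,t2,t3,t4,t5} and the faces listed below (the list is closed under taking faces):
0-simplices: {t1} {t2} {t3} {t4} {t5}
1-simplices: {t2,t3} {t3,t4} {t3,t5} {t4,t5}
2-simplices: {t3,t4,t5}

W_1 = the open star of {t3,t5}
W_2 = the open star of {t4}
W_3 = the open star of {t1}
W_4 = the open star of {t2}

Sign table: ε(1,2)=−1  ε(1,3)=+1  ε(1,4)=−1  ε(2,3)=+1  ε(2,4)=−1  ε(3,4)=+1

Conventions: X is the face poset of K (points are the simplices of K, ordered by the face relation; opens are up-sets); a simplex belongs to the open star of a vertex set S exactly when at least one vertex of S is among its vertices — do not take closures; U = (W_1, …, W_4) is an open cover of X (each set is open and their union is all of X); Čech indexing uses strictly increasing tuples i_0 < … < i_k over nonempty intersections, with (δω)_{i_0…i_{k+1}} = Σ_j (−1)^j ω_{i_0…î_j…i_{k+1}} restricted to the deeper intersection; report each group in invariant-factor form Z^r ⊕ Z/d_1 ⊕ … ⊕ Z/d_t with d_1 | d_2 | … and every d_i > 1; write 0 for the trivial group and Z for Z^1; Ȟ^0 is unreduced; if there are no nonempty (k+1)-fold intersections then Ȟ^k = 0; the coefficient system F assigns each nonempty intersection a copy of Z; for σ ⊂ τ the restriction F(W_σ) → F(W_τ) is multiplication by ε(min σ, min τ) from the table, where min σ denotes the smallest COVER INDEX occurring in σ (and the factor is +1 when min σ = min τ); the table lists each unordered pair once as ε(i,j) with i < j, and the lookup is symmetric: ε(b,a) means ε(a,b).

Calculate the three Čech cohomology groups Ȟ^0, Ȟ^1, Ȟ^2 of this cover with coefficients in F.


nonempty overlaps:
  W1={{t3},{t5},{t2,t3},{t3,t4},{t3,t5},{t4,t5},{t3,t4,t5}} W2={{t4},{t3,t4},{t4,t5},{t3,t4,t5}} W3={{t1}} W4={{t2},{t2,t3}}
  W12={{t3,t4},{t4,t5},{t3,t4,t5}} W14={{t2,t3}}
C dims 4,2; δ0: rk 2, SNF 1^2
degree 0: 4−2−0 = 2 → Ȟ^0 ≅ Z^2
degree 1: 2−0−2 = 0 → Ȟ^1 ≅ 0
degree 2: 0−0−0 = 0 → Ȟ^2 ≅ 0

Ȟ^0(U;F) ≅ Z^2, Ȟ^1(U;F) ≅ 0, Ȟ^2(U;F) ≅ 0


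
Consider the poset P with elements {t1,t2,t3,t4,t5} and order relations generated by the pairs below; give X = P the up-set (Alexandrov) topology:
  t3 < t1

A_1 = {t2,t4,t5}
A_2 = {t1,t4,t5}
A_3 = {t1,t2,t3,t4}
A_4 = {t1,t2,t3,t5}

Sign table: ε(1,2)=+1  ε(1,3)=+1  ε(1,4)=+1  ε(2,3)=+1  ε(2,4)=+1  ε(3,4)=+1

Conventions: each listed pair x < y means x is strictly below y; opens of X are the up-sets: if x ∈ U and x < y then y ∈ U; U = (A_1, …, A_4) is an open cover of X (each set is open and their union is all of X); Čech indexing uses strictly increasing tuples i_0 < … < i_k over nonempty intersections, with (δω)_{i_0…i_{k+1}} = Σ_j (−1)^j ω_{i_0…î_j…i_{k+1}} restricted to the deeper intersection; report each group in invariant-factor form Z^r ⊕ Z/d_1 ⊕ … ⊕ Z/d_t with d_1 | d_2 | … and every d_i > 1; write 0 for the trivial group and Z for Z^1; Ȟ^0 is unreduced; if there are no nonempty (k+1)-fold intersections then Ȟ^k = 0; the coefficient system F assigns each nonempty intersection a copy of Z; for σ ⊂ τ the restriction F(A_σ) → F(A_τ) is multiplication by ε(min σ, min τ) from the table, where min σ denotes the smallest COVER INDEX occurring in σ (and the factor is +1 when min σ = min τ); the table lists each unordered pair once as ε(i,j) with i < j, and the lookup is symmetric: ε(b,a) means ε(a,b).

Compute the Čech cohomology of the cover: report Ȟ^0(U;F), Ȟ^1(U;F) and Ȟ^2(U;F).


Ȟ^0(U;F) ≅ Z; Ȟ^1(U;F) ≅ 0; Ȟ^2(U;F) ≅ Z

intersection data:
  A12={t4,t5} A13={t2,t4} A14={t2,t5} A23={t1,t4} A24={t1,t5} A34={t1,t2,t3}
  A123={t4} A124={t5} A134={t2} A234={t1}
C dims 4,6,4; δ0: rk 3, SNF 1^3; δ1: rk 3, SNF 1^3
Ȟ^0 = (4 − 3) − 0 = 1, so Ȟ^0 ≅ Z
Ȟ^1 = (6 − 3) − 3 = 0, so Ȟ^1 ≅ 0
Ȟ^2 = (4 − 0) − 3 = 1, so Ȟ^2 ≅ Z


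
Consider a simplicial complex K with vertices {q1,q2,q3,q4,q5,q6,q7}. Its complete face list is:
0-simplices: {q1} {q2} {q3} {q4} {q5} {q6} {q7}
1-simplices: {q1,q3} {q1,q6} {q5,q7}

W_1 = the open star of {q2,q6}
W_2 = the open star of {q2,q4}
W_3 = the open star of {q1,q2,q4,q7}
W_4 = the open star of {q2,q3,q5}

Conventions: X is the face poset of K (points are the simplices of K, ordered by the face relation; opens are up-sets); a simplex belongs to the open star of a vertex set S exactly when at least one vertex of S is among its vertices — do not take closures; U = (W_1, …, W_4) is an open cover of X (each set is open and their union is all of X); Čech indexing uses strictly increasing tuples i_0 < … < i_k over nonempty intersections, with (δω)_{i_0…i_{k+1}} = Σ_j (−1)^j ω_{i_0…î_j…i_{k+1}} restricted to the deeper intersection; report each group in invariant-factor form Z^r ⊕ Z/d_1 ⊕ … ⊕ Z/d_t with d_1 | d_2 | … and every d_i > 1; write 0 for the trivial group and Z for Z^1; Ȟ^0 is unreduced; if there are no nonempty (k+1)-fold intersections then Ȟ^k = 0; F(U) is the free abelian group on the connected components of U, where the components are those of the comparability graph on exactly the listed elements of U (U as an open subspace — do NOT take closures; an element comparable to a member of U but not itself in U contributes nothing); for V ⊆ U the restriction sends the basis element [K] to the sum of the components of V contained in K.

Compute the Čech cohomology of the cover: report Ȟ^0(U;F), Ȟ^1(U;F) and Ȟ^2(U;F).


Ȟ^0(U;F) ≅ Z^4, Ȟ^1(U;F) ≅ 0 and Ȟ^2(U;F) ≅ 0

intersection data:
  W1={{q2},{q6},{q1,q6}} W2={{q2},{q4}} W3={{q1},{q2},{q4},{q7},{q1,q3},{q1,q6},{q5,q7}} W4={{q2},{q3},{q5},{q1,q3},{q5,q7}}
  W12={{q2}} W13={{q2},{q1,q6}} W14={{q2}} W23={{q2},{q4}} W24={{q2}} W34={{q2},{q1,q3},{q5,q7}}
  W123={{q2}} W124={{q2}} W134={{q2}} W234={{q2}}
  W1234={{q2}}
components per intersection:
  W1: {{q2}} {{q6},{q1,q6}}
  W2: {{q2}} {{q4}}
  W3: {{q1},{q1,q3},{q1,q6}} {{q2}} {{q4}} {{q7},{q5,q7}}
  W4: {{q2}} {{q3},{q1,q3}} {{q5},{q5,q7}}
  W12: {{q2}}
  W13: {{q2}} {{q1,q6}}
  W14: {{q2}}
  W23: {{q2}} {{q4}}
  W24: {{q2}}
  W34: {{q2}} {{q1,q3}} {{q5,q7}}
  W123: {{q2}}
  W124: {{q2}}
  W134: {{q2}}
  W234: {{q2}}
  W1234: {{q2}}
C dims 11,10,4,1; δ0: rk 7, SNF 1^7; δ1: rk 3, SNF 1^3; δ2: rk 1, SNF 1^1
Ȟ^0 = (11 − 7) − 0 = 4, so Ȟ^0 ≅ Z^4
Ȟ^1 = (10 − 3) − 7 = 0, so Ȟ^1 ≅ 0
Ȟ^2 = (4 − 1) − 3 = 0, so Ȟ^2 ≅ 0


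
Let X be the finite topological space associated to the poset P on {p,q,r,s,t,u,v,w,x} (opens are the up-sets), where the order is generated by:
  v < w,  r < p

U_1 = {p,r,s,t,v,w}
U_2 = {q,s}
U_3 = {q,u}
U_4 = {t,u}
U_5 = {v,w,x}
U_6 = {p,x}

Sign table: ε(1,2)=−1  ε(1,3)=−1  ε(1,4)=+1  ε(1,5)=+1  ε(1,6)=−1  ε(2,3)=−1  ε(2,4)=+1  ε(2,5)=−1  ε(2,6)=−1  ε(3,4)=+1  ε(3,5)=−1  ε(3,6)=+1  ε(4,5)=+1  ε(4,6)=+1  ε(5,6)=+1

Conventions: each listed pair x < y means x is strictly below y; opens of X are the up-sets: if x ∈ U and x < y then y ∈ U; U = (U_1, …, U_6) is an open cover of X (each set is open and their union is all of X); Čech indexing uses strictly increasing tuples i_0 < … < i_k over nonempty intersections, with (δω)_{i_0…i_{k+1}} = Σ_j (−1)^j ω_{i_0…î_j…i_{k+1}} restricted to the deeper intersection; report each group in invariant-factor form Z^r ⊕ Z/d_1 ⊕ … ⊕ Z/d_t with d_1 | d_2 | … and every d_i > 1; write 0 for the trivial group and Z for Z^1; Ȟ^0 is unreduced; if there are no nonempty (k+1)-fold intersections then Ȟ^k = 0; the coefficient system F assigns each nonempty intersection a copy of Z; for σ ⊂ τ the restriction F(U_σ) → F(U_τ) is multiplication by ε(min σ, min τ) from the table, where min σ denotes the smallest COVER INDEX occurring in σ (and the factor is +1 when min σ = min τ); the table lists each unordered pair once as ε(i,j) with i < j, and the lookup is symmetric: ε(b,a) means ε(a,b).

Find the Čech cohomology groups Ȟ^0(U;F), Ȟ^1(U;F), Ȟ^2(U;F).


nerve simplices:
  U12={s} U14={t} U15={v,w} U16={p} U23={q} U34={u} U56={x}
C dims 6,7; δ0: rk 6, SNF 1^5·2
degree 0: 6−6−0 = 0 → Ȟ^0 ≅ 0
degree 1: 7−0−6 = 1 plus torsion [2] → Ȟ^1 ≅ Z ⊕ Z/2
degree 2: 0−0−0 = 0 → Ȟ^2 ≅ 0

Ȟ^0 = 0, Ȟ^1 = Z ⊕ Z/2 and Ȟ^2 = 0


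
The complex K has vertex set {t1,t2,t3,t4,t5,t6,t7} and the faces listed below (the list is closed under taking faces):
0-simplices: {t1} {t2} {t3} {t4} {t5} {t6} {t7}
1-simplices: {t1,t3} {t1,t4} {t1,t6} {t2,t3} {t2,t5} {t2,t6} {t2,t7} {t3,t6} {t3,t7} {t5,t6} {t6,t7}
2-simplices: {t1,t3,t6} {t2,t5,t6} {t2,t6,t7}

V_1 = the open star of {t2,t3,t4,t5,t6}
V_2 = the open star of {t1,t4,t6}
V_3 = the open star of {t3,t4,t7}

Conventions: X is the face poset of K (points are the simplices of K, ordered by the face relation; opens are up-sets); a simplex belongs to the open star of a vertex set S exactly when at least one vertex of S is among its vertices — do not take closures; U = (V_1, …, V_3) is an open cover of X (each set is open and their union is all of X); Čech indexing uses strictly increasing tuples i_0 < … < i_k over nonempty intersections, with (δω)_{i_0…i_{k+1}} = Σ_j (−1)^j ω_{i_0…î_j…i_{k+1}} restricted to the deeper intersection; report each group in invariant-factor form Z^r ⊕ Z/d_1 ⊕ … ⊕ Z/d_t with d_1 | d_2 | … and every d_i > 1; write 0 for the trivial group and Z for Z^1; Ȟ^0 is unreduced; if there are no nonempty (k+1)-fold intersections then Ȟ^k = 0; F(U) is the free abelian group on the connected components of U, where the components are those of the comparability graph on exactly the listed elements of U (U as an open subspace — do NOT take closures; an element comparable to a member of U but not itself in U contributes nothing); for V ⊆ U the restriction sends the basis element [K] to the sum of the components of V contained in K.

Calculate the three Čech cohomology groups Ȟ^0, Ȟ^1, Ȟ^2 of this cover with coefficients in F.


Ȟ^0(U;F) ≅ Z,  Ȟ^1(U;F) ≅ Z,  Ȟ^2(U;F) ≅ 0

nonempty overlaps:
  V1={{t2},{t3},{t4},{t5},{t6},{t1,t3},{t1,t4},{t1,t6},{t2,t3},{t2,t5},{t2,t6},{t2,t7},{t3,t6},{t3,t7},{t5,t6},{t6,t7},{t1,t3,t6},{t2,t5,t6},{t2,t6,t7}} V2={{t1},{t4},{t6},{t1,t3},{t1,t4},{t1,t6},{t2,t6},{t3,t6},{t5,t6},{t6,t7},{t1,t3,t6},{t2,t5,t6},{t2,t6,t7}} V3={{t3},{t4},{t7},{t1,t3},{t1,t4},{t2,t3},{t2,t7},{t3,t6},{t3,t7},{t6,t7},{t1,t3,t6},{t2,t6,t7}}
  V12={{t4},{t6},{t1,t3},{t1,t4},{t1,t6},{t2,t6},{t3,t6},{t5,t6},{t6,t7},{t1,t3,t6},{t2,t5,t6},{t2,t6,t7}} V13={{t3},{t4},{t1,t3},{t1,t4},{t2,t3},{t2,t7},{t3,t6},{t3,t7},{t6,t7},{t1,t3,t6},{t2,t6,t7}} V23={{t4},{t1,t3},{t1,t4},{t3,t6},{t6,t7},{t1,t3,t6},{t2,t6,t7}}
  V123={{t4},{t1,t3},{t1,t4},{t3,t6},{t6,t7},{t1,t3,t6},{t2,t6,t7}}
components per intersection:
  V1: {{t2},{t3},{t5},{t6},{t1,t3},{t1,t6},{t2,t3},{t2,t5},{t2,t6},{t2,t7},{t3,t6},{t3,t7},{t5,t6},{t6,t7},{t1,t3,t6},{t2,t5,t6},{t2,t6,t7}} {{t4},{t1,t4}}
  V2: {{t1},{t4},{t6},{t1,t3},{t1,t4},{t1,t6},{t2,t6},{t3,t6},{t5,t6},{t6,t7},{t1,t3,t6},{t2,t5,t6},{t2,t6,t7}}
  V3: {{t3},{t7},{t1,t3},{t2,t3},{t2,t7},{t3,t6},{t3,t7},{t6,t7},{t1,t3,t6},{t2,t6,t7}} {{t4},{t1,t4}}
  V12: {{t4},{t1,t4}} {{t6},{t1,t3},{t1,t6},{t2,t6},{t3,t6},{t5,t6},{t6,t7},{t1,t3,t6},{t2,t5,t6},{t2,t6,t7}}
  V13: {{t3},{t1,t3},{t2,t3},{t3,t6},{t3,t7},{t1,t3,t6}} {{t4},{t1,t4}} {{t2,t7},{t6,t7},{t2,t6,t7}}
  V23: {{t4},{t1,t4}} {{t1,t3},{t3,t6},{t1,t3,t6}} {{t6,t7},{t2,t6,t7}}
  V123: {{t4},{t1,t4}} {{t1,t3},{t3,t6},{t1,t3,t6}} {{t6,t7},{t2,t6,t7}}
C dims 5,8,3; δ0: rk 4, SNF 1^4; δ1: rk 3, SNF 1^3
degree 0: 5−4−0 = 1 → Ȟ^0 ≅ Z
degree 1: 8−3−4 = 1 → Ȟ^1 ≅ Z
degree 2: 3−0−3 = 0 → Ȟ^2 ≅ 0
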